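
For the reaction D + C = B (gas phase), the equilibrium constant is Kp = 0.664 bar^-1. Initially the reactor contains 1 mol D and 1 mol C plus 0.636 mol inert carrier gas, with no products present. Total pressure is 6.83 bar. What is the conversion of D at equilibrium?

Let X = conversion of D (basis 1 mol D); extent of reaction ξ = X.
Moles: n_D = 1 − X; n_C = 1 − X; n_B = X; n_I = 0.636 (inert).
Summing: n_T = 2.64 − X.
Mole fractions y_i = n_i/n_T; Kp = p_B / (p_D p_C) with p_i = y_i·P.
Substituting and setting equal to 0.664 bar^-1 gives a polynomial in X; the root in (0,1) is X = 0.511.

X = 0.511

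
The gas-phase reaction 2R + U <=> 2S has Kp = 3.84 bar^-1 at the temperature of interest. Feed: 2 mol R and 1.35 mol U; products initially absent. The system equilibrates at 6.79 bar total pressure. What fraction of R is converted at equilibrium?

Basis: 2 mol R initially; let X = conversion of R. Extent ξ = X.
Species balance: n_R = 2 − 2X; n_U = 1.35 − X; n_S = 2X.
Summing: n_T = 3.35 − X.
Mole fractions y_i = n_i/n_T; Kp = p_S^2 / (p_R^2 p_U) with p_i = y_i·P.
Substituting and setting equal to 3.84 bar^-1 gives a polynomial in X; the root in (0,1) is X = 0.715.

X = 0.715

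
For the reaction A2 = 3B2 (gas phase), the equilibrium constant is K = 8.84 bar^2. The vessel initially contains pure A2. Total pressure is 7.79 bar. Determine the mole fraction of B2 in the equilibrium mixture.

y_B2 = 0.435

Basis: 1 mol A2 initially; let X = conversion of A2. Extent ξ = X.
Species balance: n_A2 = 1 − X; n_B2 = 3X.
Total moles n_T = 1 + 2X.
Mole fractions y_i = n_i/n_T; K = p_B2^3 / (p_A2) with p_i = y_i·P.
This yields a degree-3 equation in X; solving on (0,1), X = 0.204.
Then n_B2 = 0.613, n_T = 1.41, so y_B2 = 0.435.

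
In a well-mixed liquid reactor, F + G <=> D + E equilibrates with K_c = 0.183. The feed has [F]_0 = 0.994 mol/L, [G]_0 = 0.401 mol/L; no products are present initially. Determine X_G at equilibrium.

X = 0.451

Let X = conversion of G; extent ξ = 0.401·X mol/L.
Concentrations: [F] = 0.994 − 0.401X; [G] = 0.401 − 0.401X; [D] = 0.401X; [E] = 0.401X.
K_c = [D] [E] / ([F] [G]).
Equating to 0.183: the physical root is X = 0.451.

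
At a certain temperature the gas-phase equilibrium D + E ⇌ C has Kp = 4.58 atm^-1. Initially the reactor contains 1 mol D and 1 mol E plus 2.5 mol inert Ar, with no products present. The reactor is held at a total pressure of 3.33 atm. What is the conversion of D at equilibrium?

Let X = conversion of D (basis 1 mol D); extent of reaction ξ = X.
Moles: n_D = 1 − X; n_E = 1 − X; n_C = X; n_I = 2.5 (inert).
Summing: n_T = 4.5 − X.
Mole fractions y_i = n_i/n_T; Kp = p_C / (p_D p_E) with p_i = y_i·P.
This yields a degree-2 equation in X; solving on (0,1), X = 0.607.

X = 0.607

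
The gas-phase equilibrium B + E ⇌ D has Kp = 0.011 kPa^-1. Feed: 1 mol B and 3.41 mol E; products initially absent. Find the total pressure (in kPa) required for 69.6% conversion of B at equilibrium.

Let X = conversion of B (basis 1 mol B); extent of reaction ξ = X.
Moles: n_B = 1 − X; n_E = 3.41 − X; n_D = X.
Total moles n_T = 4.41 − X.
Kp = p_D / (p_B p_E) with p_i = (n_i/n_T)·P.
At X = 0.696: the mole-fraction product g(X) = Π y_i^ν_i = 3.133. Since Kp = g(X)·P^{-1}, P = (g/Kp)^(1/1) = (3.133/0.011)^(1/1) = 285 kPa.

P = 285 kPa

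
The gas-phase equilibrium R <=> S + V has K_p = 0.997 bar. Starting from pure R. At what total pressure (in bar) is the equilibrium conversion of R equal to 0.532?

Take 1 mol R as basis and let X be its fractional conversion, so ξ = X.
Moles: n_R = 1 − X; n_S = X; n_V = X.
Summing: n_T = 1 + X.
K_p = p_S p_V / (p_R) with p_i = (n_i/n_T)·P.
At X = 0.532: the mole-fraction product g(X) = Π y_i^ν_i = 0.3947. Since K_p = g(X)·P^{1}, P = (K_p/g)^(1/1) = (0.997/0.3947)^(1/1) = 2.53 bar.

P = 2.53 bar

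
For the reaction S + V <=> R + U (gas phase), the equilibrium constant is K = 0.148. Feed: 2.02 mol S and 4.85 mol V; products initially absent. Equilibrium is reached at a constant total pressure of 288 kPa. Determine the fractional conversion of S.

Basis: 2.02 mol S initially; let X = conversion of S. Extent ξ = 2.02X.
Species balance: n_S = 2.02 − 2.02X; n_V = 4.85 − 2.02X; n_R = 2.02X; n_U = 2.02X.
n_T stays at 6.87 (no change in mole number).
y_i = n_i/n_T, p_i = y_i·P. K = p_R p_U / (p_S p_V).
Equating to 0.148 and solving on 0 < X < 1: X = 0.415.

X = 0.415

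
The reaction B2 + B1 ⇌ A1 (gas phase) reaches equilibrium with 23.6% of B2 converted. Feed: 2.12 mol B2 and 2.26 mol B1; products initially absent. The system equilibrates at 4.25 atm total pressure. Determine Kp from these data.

Let X = conversion of B2 (basis 2.12 mol B2); extent of reaction ξ = 2.12X.
Moles: n_B2 = 2.12 − 2.12X; n_B1 = 2.26 − 2.12X; n_A1 = 2.12X.
Total moles n_T = 4.38 − 2.12X.
At X = 0.236: n_B2 = 1.62, n_B1 = 1.76, n_A1 = 0.5, n_T = 3.88.
p_i = (n_i/n_T)·P. Kp = p_A1 / (p_B2 p_B1) = 0.16 atm^-1.

Kp = 0.16 atm^-1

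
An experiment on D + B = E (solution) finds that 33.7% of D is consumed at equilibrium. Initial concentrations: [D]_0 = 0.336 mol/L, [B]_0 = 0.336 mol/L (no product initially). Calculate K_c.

Let X = conversion of D.
Concentrations: [D] = 0.336 − 0.336X; [B] = 0.336 − 0.336X; [E] = 0.336X.
At X = 0.337: [D] = 0.223, [B] = 0.223, [E] = 0.113.
K_c = [E] / ([D] [B]) = 2.28 L/mol.

K_c = 2.28 L/mol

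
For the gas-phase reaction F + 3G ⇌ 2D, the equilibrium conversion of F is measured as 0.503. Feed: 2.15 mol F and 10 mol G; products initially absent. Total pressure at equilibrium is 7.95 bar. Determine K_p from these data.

K_p = 0.0224 bar^-2

Basis: 2.15 mol F initially; let X = conversion of F. Extent ξ = 2.15X.
At extent ξ: n_F = 2.15 − 2.15X; n_G = 10 − 6.45X; n_D = 4.3X.
n_T = Σnᵢ = 12.2 − 4.3X.
At X = 0.503: n_F = 1.07, n_G = 6.76, n_D = 2.16, n_T = 9.99.
p_i = (n_i/n_T)·P. K_p = p_D^2 / (p_F p_G^3) = 0.0224 bar^-2.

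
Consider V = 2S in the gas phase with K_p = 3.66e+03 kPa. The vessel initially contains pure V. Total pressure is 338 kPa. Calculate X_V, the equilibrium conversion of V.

X = 0.855

Let X = conversion of V (basis 1 mol V); extent of reaction ξ = X.
Mole table: n_V = 1 − X; n_S = 2X.
Summing: n_T = 1 + X.
y_i = n_i/n_T, p_i = y_i·P. K_p = p_S^2 / (p_V).
Setting this equal to 3.66e+03 kPa and taking the physical root (0 < X < 1) gives X = 0.855.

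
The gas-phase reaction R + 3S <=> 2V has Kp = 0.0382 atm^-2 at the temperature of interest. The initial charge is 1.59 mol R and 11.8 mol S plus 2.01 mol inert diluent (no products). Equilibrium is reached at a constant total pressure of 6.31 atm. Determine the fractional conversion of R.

X = 0.606

Take 1.59 mol R as basis and let X be its fractional conversion, so ξ = 1.59X.
At extent ξ: n_R = 1.59 − 1.59X; n_S = 11.8 − 4.77X; n_V = 3.18X; n_I = 2.01 (inert).
Total moles n_T = 15.4 − 3.18X.
Mole fractions y_i = n_i/n_T; Kp = p_V^2 / (p_R p_S^3) with p_i = y_i·P.
Equating to 0.0382 atm^-2 and solving on 0 < X < 1: X = 0.606.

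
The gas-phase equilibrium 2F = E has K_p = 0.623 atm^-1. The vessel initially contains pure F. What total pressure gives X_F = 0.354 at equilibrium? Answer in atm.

P = 0.56 atm

Take 1 mol F as basis and let X be its fractional conversion, so ξ = 0.5X.
Mole table: n_F = 1 − X; n_E = 0.5X.
n_T = Σnᵢ = 1 − 0.5X.
K_p = p_E / (p_F^2) with p_i = (n_i/n_T)·P.
At X = 0.354: the mole-fraction product g(X) = Π y_i^ν_i = 0.3491. Since K_p = g(X)·P^{-1}, P = (g/K_p)^(1/1) = (0.3491/0.623)^(1/1) = 0.56 atm.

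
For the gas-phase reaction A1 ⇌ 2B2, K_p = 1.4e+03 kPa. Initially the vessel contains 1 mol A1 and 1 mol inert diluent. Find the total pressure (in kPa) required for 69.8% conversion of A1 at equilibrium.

Basis: 1 mol A1 initially; let X = conversion of A1. Extent ξ = X.
Mole table: n_A1 = 1 − X; n_B2 = 2X; n_I = 1 (inert).
Total moles n_T = 2 + X.
K_p = p_B2^2 / (p_A1) with p_i = (n_i/n_T)·P.
At X = 0.698: the mole-fraction product g(X) = Π y_i^ν_i = 2.392. Since K_p = g(X)·P^{1}, P = (K_p/g)^(1/1) = (1.4e+03/2.392)^(1/1) = 585 kPa.

P = 585 kPa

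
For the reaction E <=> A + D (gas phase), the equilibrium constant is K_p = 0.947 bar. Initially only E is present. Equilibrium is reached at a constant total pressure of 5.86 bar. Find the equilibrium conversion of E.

Basis: 1 mol E initially; let X = conversion of E. Extent ξ = X.
Mole table: n_E = 1 − X; n_A = X; n_D = X.
Total moles n_T = 1 + X.
With p_i = (n_i/n_T)P, K_p = p_A p_D / (p_E).
This yields a degree-2 equation in X; solving on (0,1), X = 0.373.

X = 0.373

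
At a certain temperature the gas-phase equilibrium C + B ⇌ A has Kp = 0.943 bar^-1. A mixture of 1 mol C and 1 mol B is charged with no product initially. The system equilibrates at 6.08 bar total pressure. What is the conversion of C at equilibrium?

X = 0.615

Basis: 1 mol C initially; let X = conversion of C. Extent ξ = X.
Species balance: n_C = 1 − X; n_B = 1 − X; n_A = X.
Summing: n_T = 2 − X.
Mole fractions y_i = n_i/n_T; Kp = p_A / (p_C p_B) with p_i = y_i·P.
This yields a degree-2 equation in X; solving on (0,1), X = 0.615.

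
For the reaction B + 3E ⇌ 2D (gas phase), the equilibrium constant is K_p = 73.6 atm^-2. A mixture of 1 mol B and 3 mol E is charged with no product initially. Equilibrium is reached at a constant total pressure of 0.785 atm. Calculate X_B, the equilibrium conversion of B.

X = 0.680

Basis: 1 mol B initially; let X = conversion of B. Extent ξ = X.
Species balance: n_B = 1 − X; n_E = 3 − 3X; n_D = 2X.
Total moles n_T = 4 − 2X.
Mole fractions y_i = n_i/n_T; K_p = p_D^2 / (p_B p_E^3) with p_i = y_i·P.
Substituting and setting equal to 73.6 atm^-2 gives a polynomial in X; the root in (0,1) is X = 0.680.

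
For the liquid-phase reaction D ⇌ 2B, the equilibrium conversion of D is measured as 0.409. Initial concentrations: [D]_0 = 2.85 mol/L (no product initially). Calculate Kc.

Let X = conversion of D.
Concentrations: [D] = 2.85 − 2.85X; [B] = 5.7X.
At X = 0.409: [D] = 1.68, [B] = 2.33.
Kc = [B]^2 / ([D]) = 3.23 mol/L.

Kc = 3.23 mol/L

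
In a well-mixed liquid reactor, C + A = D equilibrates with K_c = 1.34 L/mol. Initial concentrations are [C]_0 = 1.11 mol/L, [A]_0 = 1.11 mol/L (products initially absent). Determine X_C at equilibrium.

Let X = conversion of C; extent ξ = 1.11·X mol/L.
Concentrations: [C] = 1.11 − 1.11X; [A] = 1.11 − 1.11X; [D] = 1.11X.
K_c = [D] / ([C] [A]).
Setting equal to 1.34 and solving for X on (0,1) gives X = 0.450.

X = 0.450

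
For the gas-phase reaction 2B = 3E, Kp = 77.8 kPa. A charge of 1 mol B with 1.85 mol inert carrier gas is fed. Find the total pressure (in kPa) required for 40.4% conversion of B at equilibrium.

P = 379 kPa

Basis: 1 mol B initially; let X = conversion of B. Extent ξ = 0.5X.
Species balance: n_B = 1 − X; n_E = 1.5X; n_I = 1.85 (inert).
Summing: n_T = 2.85 + 0.5X.
Kp = p_E^3 / (p_B^2) with p_i = (n_i/n_T)·P.
At X = 0.404: the mole-fraction product g(X) = Π y_i^ν_i = 0.2053. Since Kp = g(X)·P^{1}, P = (Kp/g)^(1/1) = (77.8/0.2053)^(1/1) = 379 kPa.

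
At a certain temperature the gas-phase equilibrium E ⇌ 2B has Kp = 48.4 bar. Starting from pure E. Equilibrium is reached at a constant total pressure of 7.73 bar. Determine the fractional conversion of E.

Take 1 mol E as basis and let X be its fractional conversion, so ξ = X.
At extent ξ: n_E = 1 − X; n_B = 2X.
n_T = Σnᵢ = 1 + X.
With p_i = (n_i/n_T)P, Kp = p_B^2 / (p_E).
Equating to 48.4 bar and solving on 0 < X < 1: X = 0.781.

X = 0.781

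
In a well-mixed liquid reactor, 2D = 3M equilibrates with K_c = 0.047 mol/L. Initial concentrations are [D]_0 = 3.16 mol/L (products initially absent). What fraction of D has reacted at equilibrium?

X = 0.147

Let X = conversion of D; extent ξ = 3.16X/2 mol/L.
Concentrations: [D] = 3.16 − 3.16X; [M] = 4.74X.
K_c = [M]^3 / ([D]^2).
Equating to 0.047 mol/L: the physical root is X = 0.147.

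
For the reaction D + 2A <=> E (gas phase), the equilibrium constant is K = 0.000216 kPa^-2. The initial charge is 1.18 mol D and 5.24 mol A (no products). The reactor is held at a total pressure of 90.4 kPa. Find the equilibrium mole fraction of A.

y_A = 0.773

Basis: 1.18 mol D initially; let X = conversion of D. Extent ξ = 1.18X.
Moles: n_D = 1.18 − 1.18X; n_A = 5.24 − 2.36X; n_E = 1.18X.
Total moles n_T = 6.42 − 2.36X.
y_i = n_i/n_T, p_i = y_i·P. K = p_E / (p_D p_A^2).
Equating to 0.000216 kPa^-2 and solving on 0 < X < 1: X = 0.514.
Then n_A = 4.03, n_T = 5.21, so y_A = 0.773.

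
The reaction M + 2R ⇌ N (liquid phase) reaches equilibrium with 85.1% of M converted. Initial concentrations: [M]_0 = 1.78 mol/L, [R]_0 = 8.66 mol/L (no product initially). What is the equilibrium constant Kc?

Kc = 0.18 (mol/L)^-2

Let X = conversion of M.
Concentrations: [M] = 1.78 − 1.78X; [R] = 8.66 − 3.56X; [N] = 1.78X.
At X = 0.851: [M] = 0.265, [R] = 5.63, [N] = 1.51.
Kc = [N] / ([M] [R]^2) = 0.18 (mol/L)^-2.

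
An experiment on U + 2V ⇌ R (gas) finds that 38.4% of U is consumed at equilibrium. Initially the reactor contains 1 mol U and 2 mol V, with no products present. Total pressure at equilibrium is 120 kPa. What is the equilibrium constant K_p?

K_p = 0.000142 kPa^-2

Let X = conversion of U (basis 1 mol U); extent of reaction ξ = X.
At extent ξ: n_U = 1 − X; n_V = 2 − 2X; n_R = X.
Total moles n_T = 3 − 2X.
At X = 0.384: n_U = 0.616, n_V = 1.23, n_R = 0.384, n_T = 2.23.
p_i = (n_i/n_T)·P. K_p = p_R / (p_U p_V^2) = 0.000142 kPa^-2.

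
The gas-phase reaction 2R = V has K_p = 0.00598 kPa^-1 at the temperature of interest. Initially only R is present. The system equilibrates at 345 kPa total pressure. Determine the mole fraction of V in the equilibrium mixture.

y_V = 0.505

Basis: 1 mol R initially; let X = conversion of R. Extent ξ = 0.5X.
Mole table: n_R = 1 − X; n_V = 0.5X.
Total moles n_T = 1 − 0.5X.
y_i = n_i/n_T, p_i = y_i·P. K_p = p_V / (p_R^2).
Substituting and setting equal to 0.00598 kPa^-1 gives a polynomial in X; the root in (0,1) is X = 0.671.
Then n_V = 0.336, n_T = 0.664, so y_V = 0.505.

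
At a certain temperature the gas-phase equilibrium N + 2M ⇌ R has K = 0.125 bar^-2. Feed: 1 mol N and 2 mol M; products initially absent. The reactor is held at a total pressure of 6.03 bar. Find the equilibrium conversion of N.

X = 0.521

Basis: 1 mol N initially; let X = conversion of N. Extent ξ = X.
Species balance: n_N = 1 − X; n_M = 2 − 2X; n_R = X.
Summing: n_T = 3 − 2X.
Mole fractions y_i = n_i/n_T; K = p_R / (p_N p_M^2) with p_i = y_i·P.
Substituting and setting equal to 0.125 bar^-2 gives a polynomial in X; the root in (0,1) is X = 0.521.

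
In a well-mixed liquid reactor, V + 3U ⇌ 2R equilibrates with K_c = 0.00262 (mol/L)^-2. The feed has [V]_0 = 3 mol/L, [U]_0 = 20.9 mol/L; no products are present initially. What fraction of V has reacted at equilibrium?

Let X = conversion of V; extent ξ = 3·X mol/L.
Concentrations: [V] = 3 − 3X; [U] = 20.9 − 9X; [R] = 6X.
K_c = [R]^2 / ([V] [U]^3).
Solving K_c = 0.00262 for X ∈ (0,1): X = 0.587.

X = 0.587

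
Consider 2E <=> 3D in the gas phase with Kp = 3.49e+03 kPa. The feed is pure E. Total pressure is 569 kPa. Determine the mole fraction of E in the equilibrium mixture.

Basis: 1 mol E initially; let X = conversion of E. Extent ξ = 0.5X.
Moles: n_E = 1 − X; n_D = 1.5X.
Summing: n_T = 1 + 0.5X.
Mole fractions y_i = n_i/n_T; Kp = p_D^3 / (p_E^2) with p_i = y_i·P.
This yields a degree-3 equation in X; solving on (0,1), X = 0.657.
Then n_E = 0.343, n_T = 1.33, so y_E = 0.258.

y_E = 0.258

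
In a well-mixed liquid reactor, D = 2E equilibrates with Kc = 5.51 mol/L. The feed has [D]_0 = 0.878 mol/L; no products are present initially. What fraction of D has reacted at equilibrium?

Let X = conversion of D; extent ξ = 0.878·X mol/L.
Concentrations: [D] = 0.878 − 0.878X; [E] = 1.76X.
Kc = [E]^2 / ([D]).
Setting equal to 5.51 and solving for X on (0,1) gives X = 0.693.

X = 0.693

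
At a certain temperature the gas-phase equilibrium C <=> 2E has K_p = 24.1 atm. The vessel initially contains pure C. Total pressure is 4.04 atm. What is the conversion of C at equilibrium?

Basis: 1 mol C initially; let X = conversion of C. Extent ξ = X.
Mole table: n_C = 1 − X; n_E = 2X.
Summing: n_T = 1 + X.
Mole fractions y_i = n_i/n_T; K_p = p_E^2 / (p_C) with p_i = y_i·P.
Equating to 24.1 atm and solving on 0 < X < 1: X = 0.774.

X = 0.774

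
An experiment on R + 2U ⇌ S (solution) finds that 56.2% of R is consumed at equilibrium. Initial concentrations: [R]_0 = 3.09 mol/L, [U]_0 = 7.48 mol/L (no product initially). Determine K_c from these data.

K_c = 0.0799 (mol/L)^-2

Let X = conversion of R.
Concentrations: [R] = 3.09 − 3.09X; [U] = 7.48 − 6.18X; [S] = 3.09X.
At X = 0.562: [R] = 1.35, [U] = 4.01, [S] = 1.74.
K_c = [S] / ([R] [U]^2) = 0.0799 (mol/L)^-2.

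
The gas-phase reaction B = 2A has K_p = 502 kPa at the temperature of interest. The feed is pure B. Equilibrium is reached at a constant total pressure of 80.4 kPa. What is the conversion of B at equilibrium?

Basis: 1 mol B initially; let X = conversion of B. Extent ξ = X.
Moles: n_B = 1 − X; n_A = 2X.
Total moles n_T = 1 + X.
y_i = n_i/n_T, p_i = y_i·P. K_p = p_A^2 / (p_B).
Setting this equal to 502 kPa and taking the physical root (0 < X < 1) gives X = 0.781.

X = 0.781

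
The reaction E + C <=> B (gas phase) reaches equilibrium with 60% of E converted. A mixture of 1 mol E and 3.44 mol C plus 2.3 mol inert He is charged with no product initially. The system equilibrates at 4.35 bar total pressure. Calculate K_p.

K_p = 0.746 bar^-1

Basis: 1 mol E initially; let X = conversion of E. Extent ξ = X.
Mole table: n_E = 1 − X; n_C = 3.44 − X; n_B = X; n_I = 2.3 (inert).
Total moles n_T = 6.74 − X.
At X = 0.6: n_E = 0.4, n_C = 2.84, n_B = 0.6, n_T = 6.14.
p_i = (n_i/n_T)·P. K_p = p_B / (p_E p_C) = 0.746 bar^-1.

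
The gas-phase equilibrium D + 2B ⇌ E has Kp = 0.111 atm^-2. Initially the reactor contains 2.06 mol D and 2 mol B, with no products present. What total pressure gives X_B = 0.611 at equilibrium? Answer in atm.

P = 7.11 atm

Basis: 2 mol B initially; let X = conversion of B. Extent ξ = X.
Species balance: n_D = 2.06 − X; n_B = 2 − 2X; n_E = X.
Summing: n_T = 4.06 − 2X.
Kp = p_E / (p_D p_B^2) with p_i = (n_i/n_T)·P.
At X = 0.611: the mole-fraction product g(X) = Π y_i^ν_i = 5.611. Since Kp = g(X)·P^{-2}, P = (g/Kp)^(1/2) = (5.611/0.111)^(1/2) = 7.11 atm.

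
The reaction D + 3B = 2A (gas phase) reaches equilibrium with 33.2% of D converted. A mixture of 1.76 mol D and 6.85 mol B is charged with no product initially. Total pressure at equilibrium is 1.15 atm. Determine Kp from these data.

Basis: 1.76 mol D initially; let X = conversion of D. Extent ξ = 1.76X.
Species balance: n_D = 1.76 − 1.76X; n_B = 6.85 − 5.28X; n_A = 3.52X.
Total moles n_T = 8.61 − 3.52X.
At X = 0.332: n_D = 1.18, n_B = 5.1, n_A = 1.17, n_T = 7.44.
p_i = (n_i/n_T)·P. Kp = p_A^2 / (p_D p_B^3) = 0.367 atm^-2.

Kp = 0.367 atm^-2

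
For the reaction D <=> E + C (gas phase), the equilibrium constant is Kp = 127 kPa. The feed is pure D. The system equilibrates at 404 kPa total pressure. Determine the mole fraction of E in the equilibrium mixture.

Take 1 mol D as basis and let X be its fractional conversion, so ξ = X.
Species balance: n_D = 1 − X; n_E = X; n_C = X.
n_T = Σnᵢ = 1 + X.
With p_i = (n_i/n_T)P, Kp = p_E p_C / (p_D).
This yields a degree-2 equation in X; solving on (0,1), X = 0.489.
Then n_E = 0.489, n_T = 1.49, so y_E = 0.328.

y_E = 0.328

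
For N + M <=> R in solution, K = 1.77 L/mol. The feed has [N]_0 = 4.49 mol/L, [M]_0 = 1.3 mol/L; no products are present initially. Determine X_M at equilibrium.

X = 0.857

Let X = conversion of M; extent ξ = 1.3·X mol/L.
Concentrations: [N] = 4.49 − 1.3X; [M] = 1.3 − 1.3X; [R] = 1.3X.
K = [R] / ([N] [M]).
This equals 1.77 at X = 0.857 (the root in 0 < X < 1).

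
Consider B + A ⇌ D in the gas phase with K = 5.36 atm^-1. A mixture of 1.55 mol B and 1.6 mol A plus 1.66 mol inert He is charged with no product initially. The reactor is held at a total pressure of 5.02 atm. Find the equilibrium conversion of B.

X = 0.759

Take 1.55 mol B as basis and let X be its fractional conversion, so ξ = 1.55X.
Mole table: n_B = 1.55 − 1.55X; n_A = 1.6 − 1.55X; n_D = 1.55X; n_I = 1.66 (inert).
Total moles n_T = 4.81 − 1.55X.
Mole fractions y_i = n_i/n_T; K = p_D / (p_B p_A) with p_i = y_i·P.
Setting this equal to 5.36 atm^-1 and taking the physical root (0 < X < 1) gives X = 0.759.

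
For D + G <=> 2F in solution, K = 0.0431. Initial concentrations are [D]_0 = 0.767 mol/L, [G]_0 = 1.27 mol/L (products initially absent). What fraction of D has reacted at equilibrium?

Let X = conversion of D; extent ξ = 0.767·X mol/L.
Concentrations: [D] = 0.767 − 0.767X; [G] = 1.27 − 0.767X; [F] = 1.53X.
K = [F]^2 / ([D] [G]).
Setting equal to 0.0431 and solving for X on (0,1) gives X = 0.121.

X = 0.121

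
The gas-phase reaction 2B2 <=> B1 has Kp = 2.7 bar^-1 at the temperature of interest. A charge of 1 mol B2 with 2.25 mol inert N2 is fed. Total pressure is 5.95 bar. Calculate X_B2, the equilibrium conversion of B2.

X = 0.742

Let X = conversion of B2 (basis 1 mol B2); extent of reaction ξ = 0.5X.
Species balance: n_B2 = 1 − X; n_B1 = 0.5X; n_I = 2.25 (inert).
Total moles n_T = 3.25 − 0.5X.
Mole fractions y_i = n_i/n_T; Kp = p_B1 / (p_B2^2) with p_i = y_i·P.
Substituting and setting equal to 2.7 bar^-1 gives a polynomial in X; the root in (0,1) is X = 0.742.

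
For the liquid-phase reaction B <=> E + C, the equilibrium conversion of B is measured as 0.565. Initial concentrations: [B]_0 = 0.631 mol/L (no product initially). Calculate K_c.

K_c = 0.463 mol/L

Let X = conversion of B.
Concentrations: [B] = 0.631 − 0.631X; [E] = 0.631X; [C] = 0.631X.
At X = 0.565: [B] = 0.274, [E] = 0.357, [C] = 0.357.
K_c = [E] [C] / ([B]) = 0.463 mol/L.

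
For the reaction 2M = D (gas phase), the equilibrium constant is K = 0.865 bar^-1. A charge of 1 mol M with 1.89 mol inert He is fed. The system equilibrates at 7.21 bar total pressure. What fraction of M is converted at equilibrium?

X = 0.637

Basis: 1 mol M initially; let X = conversion of M. Extent ξ = 0.5X.
Moles: n_M = 1 − X; n_D = 0.5X; n_I = 1.89 (inert).
Total moles n_T = 2.89 − 0.5X.
Mole fractions y_i = n_i/n_T; K = p_D / (p_M^2) with p_i = y_i·P.
Substituting and setting equal to 0.865 bar^-1 gives a polynomial in X; the root in (0,1) is X = 0.637.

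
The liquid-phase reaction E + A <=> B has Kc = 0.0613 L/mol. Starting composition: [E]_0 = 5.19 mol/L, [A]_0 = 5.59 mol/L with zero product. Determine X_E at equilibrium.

X = 0.215

Let X = conversion of E; extent ξ = 5.19·X mol/L.
Concentrations: [E] = 5.19 − 5.19X; [A] = 5.59 − 5.19X; [B] = 5.19X.
Kc = [B] / ([E] [A]).
This equals 0.0613 at X = 0.215 (the root in 0 < X < 1).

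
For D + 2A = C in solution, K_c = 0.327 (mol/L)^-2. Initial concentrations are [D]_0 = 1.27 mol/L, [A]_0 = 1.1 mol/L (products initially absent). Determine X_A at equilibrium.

Let X = conversion of A; extent ξ = 1.1X/2 mol/L.
Concentrations: [D] = 1.27 − 0.55X; [A] = 1.1 − 1.1X; [C] = 0.55X.
K_c = [C] / ([D] [A]^2).
Setting equal to 0.327 and solving for X on (0,1) gives X = 0.340.

X = 0.340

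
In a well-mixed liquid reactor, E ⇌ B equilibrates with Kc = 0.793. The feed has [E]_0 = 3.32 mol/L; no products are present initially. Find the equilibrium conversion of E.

Let X = conversion of E; extent ξ = 3.32·X mol/L.
Concentrations: [E] = 3.32 − 3.32X; [B] = 3.32X.
Kc = [B] / ([E]).
This equals 0.793 at X = 0.442 (the root in 0 < X < 1).

X = 0.442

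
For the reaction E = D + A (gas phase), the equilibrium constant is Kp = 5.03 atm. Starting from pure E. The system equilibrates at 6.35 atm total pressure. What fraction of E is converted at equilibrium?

X = 0.665

Take 1 mol E as basis and let X be its fractional conversion, so ξ = X.
Moles: n_E = 1 − X; n_D = X; n_A = X.
Summing: n_T = 1 + X.
Mole fractions y_i = n_i/n_T; Kp = p_D p_A / (p_E) with p_i = y_i·P.
Equating to 5.03 atm and solving on 0 < X < 1: X = 0.665.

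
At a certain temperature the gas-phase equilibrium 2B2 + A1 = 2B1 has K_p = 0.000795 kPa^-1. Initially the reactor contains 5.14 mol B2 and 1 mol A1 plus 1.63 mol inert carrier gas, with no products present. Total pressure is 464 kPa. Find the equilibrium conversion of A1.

Basis: 1 mol A1 initially; let X = conversion of A1. Extent ξ = X.
At extent ξ: n_B2 = 5.14 − 2X; n_A1 = 1 − X; n_B1 = 2X; n_I = 1.63 (inert).
Summing: n_T = 7.77 − X.
y_i = n_i/n_T, p_i = y_i·P. K_p = p_B1^2 / (p_B2^2 p_A1).
Substituting and setting equal to 0.000795 kPa^-1 gives a polynomial in X; the root in (0,1) is X = 0.384.

X = 0.384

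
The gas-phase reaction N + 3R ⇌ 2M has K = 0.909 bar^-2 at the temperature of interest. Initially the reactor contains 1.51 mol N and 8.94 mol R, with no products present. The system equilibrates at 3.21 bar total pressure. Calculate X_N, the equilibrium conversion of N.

Let X = conversion of N (basis 1.51 mol N); extent of reaction ξ = 1.51X.
Species balance: n_N = 1.51 − 1.51X; n_R = 8.94 − 4.53X; n_M = 3.02X.
Summing: n_T = 10.4 − 3.02X.
y_i = n_i/n_T, p_i = y_i·P. K = p_M^2 / (p_N p_R^3).
Setting this equal to 0.909 bar^-2 and taking the physical root (0 < X < 1) gives X = 0.813.

X = 0.813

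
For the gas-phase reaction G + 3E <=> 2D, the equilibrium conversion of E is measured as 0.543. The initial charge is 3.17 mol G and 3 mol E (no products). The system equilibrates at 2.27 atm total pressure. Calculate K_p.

Take 3 mol E as basis and let X be its fractional conversion, so ξ = X.
Mole table: n_G = 3.17 − X; n_E = 3 − 3X; n_D = 2X.
n_T = Σnᵢ = 6.17 − 2X.
At X = 0.543: n_G = 2.63, n_E = 1.37, n_D = 1.09, n_T = 5.08.
p_i = (n_i/n_T)·P. K_p = p_D^2 / (p_G p_E^3) = 0.874 atm^-2.

K_p = 0.874 atm^-2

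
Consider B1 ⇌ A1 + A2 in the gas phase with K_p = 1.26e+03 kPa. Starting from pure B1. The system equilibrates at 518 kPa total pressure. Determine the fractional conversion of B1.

Basis: 1 mol B1 initially; let X = conversion of B1. Extent ξ = X.
Species balance: n_B1 = 1 − X; n_A1 = X; n_A2 = X.
Total moles n_T = 1 + X.
y_i = n_i/n_T, p_i = y_i·P. K_p = p_A1 p_A2 / (p_B1).
Equating to 1.26e+03 kPa and solving on 0 < X < 1: X = 0.842.

X = 0.842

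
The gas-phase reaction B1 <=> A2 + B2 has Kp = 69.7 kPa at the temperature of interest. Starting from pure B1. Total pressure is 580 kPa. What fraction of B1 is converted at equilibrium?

Let X = conversion of B1 (basis 1 mol B1); extent of reaction ξ = X.
Moles: n_B1 = 1 − X; n_A2 = X; n_B2 = X.
n_T = Σnᵢ = 1 + X.
y_i = n_i/n_T, p_i = y_i·P. Kp = p_A2 p_B2 / (p_B1).
Equating to 69.7 kPa and solving on 0 < X < 1: X = 0.328.

X = 0.328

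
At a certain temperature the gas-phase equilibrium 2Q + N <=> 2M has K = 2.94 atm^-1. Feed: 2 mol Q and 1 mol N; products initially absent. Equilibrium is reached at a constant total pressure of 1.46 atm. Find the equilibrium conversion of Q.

X = 0.484

Take 2 mol Q as basis and let X be its fractional conversion, so ξ = X.
Moles: n_Q = 2 − 2X; n_N = 1 − X; n_M = 2X.
n_T = Σnᵢ = 3 − X.
y_i = n_i/n_T, p_i = y_i·P. K = p_M^2 / (p_Q^2 p_N).
Substituting and setting equal to 2.94 atm^-1 gives a polynomial in X; the root in (0,1) is X = 0.484.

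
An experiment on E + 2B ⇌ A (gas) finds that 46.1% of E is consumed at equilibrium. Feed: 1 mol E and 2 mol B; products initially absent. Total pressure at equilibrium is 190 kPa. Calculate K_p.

Let X = conversion of E (basis 1 mol E); extent of reaction ξ = X.
Mole table: n_E = 1 − X; n_B = 2 − 2X; n_A = X.
n_T = Σnᵢ = 3 − 2X.
At X = 0.461: n_E = 0.539, n_B = 1.08, n_A = 0.461, n_T = 2.08.
p_i = (n_i/n_T)·P. K_p = p_A / (p_E p_B^2) = 8.8e-05 kPa^-2.

K_p = 8.8e-05 kPa^-2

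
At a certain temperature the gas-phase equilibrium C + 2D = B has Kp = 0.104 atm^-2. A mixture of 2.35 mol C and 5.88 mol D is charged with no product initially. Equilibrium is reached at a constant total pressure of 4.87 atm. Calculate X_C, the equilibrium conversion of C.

X = 0.477

Let X = conversion of C (basis 2.35 mol C); extent of reaction ξ = 2.35X.
Moles: n_C = 2.35 − 2.35X; n_D = 5.88 − 4.7X; n_B = 2.35X.
Total moles n_T = 8.23 − 4.7X.
Mole fractions y_i = n_i/n_T; Kp = p_B / (p_C p_D^2) with p_i = y_i·P.
Substituting and setting equal to 0.104 atm^-2 gives a polynomial in X; the root in (0,1) is X = 0.477.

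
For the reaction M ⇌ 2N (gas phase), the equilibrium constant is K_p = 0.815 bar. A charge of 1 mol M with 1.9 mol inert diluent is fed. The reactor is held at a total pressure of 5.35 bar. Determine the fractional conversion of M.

Basis: 1 mol M initially; let X = conversion of M. Extent ξ = X.
Species balance: n_M = 1 − X; n_N = 2X; n_I = 1.9 (inert).
Total moles n_T = 2.9 + X.
y_i = n_i/n_T, p_i = y_i·P. K_p = p_N^2 / (p_M).
Substituting and setting equal to 0.815 bar gives a polynomial in X; the root in (0,1) is X = 0.293.

X = 0.293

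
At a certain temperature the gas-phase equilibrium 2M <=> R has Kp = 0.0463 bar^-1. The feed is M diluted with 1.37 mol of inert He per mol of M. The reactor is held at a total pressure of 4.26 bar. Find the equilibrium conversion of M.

Let X = conversion of M (basis 1 mol M); extent of reaction ξ = 0.5X.
Mole table: n_M = 1 − X; n_R = 0.5X; n_I = 1.37 (inert).
Summing: n_T = 2.37 − 0.5X.
With p_i = (n_i/n_T)P, Kp = p_R / (p_M^2).
This yields a degree-2 equation in X; solving on (0,1), X = 0.130.

X = 0.130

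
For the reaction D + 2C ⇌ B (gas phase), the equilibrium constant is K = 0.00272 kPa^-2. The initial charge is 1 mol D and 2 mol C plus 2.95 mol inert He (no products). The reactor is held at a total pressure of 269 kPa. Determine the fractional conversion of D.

Basis: 1 mol D initially; let X = conversion of D. Extent ξ = X.
At extent ξ: n_D = 1 − X; n_C = 2 − 2X; n_B = X; n_I = 2.95 (inert).
Summing: n_T = 5.95 − 2X.
With p_i = (n_i/n_T)P, K = p_B / (p_D p_C^2).
This yields a degree-3 equation in X; solving on (0,1), X = 0.734.

X = 0.734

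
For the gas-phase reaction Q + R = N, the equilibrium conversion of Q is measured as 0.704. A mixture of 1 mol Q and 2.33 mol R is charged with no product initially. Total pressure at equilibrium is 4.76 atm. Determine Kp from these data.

Kp = 0.807 atm^-1

Let X = conversion of Q (basis 1 mol Q); extent of reaction ξ = X.
Moles: n_Q = 1 − X; n_R = 2.33 − X; n_N = X.
Summing: n_T = 3.33 − X.
At X = 0.704: n_Q = 0.296, n_R = 1.63, n_N = 0.704, n_T = 2.63.
p_i = (n_i/n_T)·P. Kp = p_N / (p_Q p_R) = 0.807 atm^-1.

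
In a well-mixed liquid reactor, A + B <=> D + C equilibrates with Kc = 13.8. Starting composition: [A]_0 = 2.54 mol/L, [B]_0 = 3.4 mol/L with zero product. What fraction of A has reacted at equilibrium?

X = 0.878

Let X = conversion of A; extent ξ = 2.54·X mol/L.
Concentrations: [A] = 2.54 − 2.54X; [B] = 3.4 − 2.54X; [D] = 2.54X; [C] = 2.54X.
Kc = [D] [C] / ([A] [B]).
Equating to 13.8: the physical root is X = 0.878.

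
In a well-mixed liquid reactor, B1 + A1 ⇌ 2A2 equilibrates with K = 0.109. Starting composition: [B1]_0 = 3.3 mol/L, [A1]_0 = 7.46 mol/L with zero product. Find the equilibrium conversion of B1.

X = 0.210

Let X = conversion of B1; extent ξ = 3.3·X mol/L.
Concentrations: [B1] = 3.3 − 3.3X; [A1] = 7.46 − 3.3X; [A2] = 6.6X.
K = [A2]^2 / ([B1] [A1]).
Equating to 0.109: the physical root is X = 0.210.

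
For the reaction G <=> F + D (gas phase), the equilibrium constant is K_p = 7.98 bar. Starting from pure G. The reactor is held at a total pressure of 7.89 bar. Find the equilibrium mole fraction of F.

Take 1 mol G as basis and let X be its fractional conversion, so ξ = X.
Species balance: n_G = 1 − X; n_F = X; n_D = X.
Total moles n_T = 1 + X.
y_i = n_i/n_T, p_i = y_i·P. K_p = p_F p_D / (p_G).
Equating to 7.98 bar and solving on 0 < X < 1: X = 0.709.
Then n_F = 0.709, n_T = 1.71, so y_F = 0.415.

y_F = 0.415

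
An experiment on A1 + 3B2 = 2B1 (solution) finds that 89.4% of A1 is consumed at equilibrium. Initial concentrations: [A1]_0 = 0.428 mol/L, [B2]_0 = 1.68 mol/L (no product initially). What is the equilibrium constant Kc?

Kc = 85.7 (mol/L)^-2

Let X = conversion of A1.
Concentrations: [A1] = 0.428 − 0.428X; [B2] = 1.68 − 1.28X; [B1] = 0.856X.
At X = 0.894: [A1] = 0.0454, [B2] = 0.532, [B1] = 0.765.
Kc = [B1]^2 / ([A1] [B2]^3) = 85.7 (mol/L)^-2.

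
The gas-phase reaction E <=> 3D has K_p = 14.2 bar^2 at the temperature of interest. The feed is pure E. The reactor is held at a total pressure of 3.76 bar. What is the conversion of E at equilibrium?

Take 1 mol E as basis and let X be its fractional conversion, so ξ = X.
Species balance: n_E = 1 − X; n_D = 3X.
n_T = Σnᵢ = 1 + 2X.
With p_i = (n_i/n_T)P, K_p = p_D^3 / (p_E).
This yields a degree-3 equation in X; solving on (0,1), X = 0.418.

X = 0.418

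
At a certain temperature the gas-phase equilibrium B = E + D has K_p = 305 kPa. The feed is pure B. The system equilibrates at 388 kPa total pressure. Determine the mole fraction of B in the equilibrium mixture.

Basis: 1 mol B initially; let X = conversion of B. Extent ξ = X.
Species balance: n_B = 1 − X; n_E = X; n_D = X.
n_T = Σnᵢ = 1 + X.
Mole fractions y_i = n_i/n_T; K_p = p_E p_D / (p_B) with p_i = y_i·P.
This yields a degree-2 equation in X; solving on (0,1), X = 0.663.
Then n_B = 0.337, n_T = 1.66, so y_B = 0.202.

y_B = 0.202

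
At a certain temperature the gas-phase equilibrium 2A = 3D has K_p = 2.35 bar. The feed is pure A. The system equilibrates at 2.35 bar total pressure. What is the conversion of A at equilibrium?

Basis: 1 mol A initially; let X = conversion of A. Extent ξ = 0.5X.
Mole table: n_A = 1 − X; n_D = 1.5X.
Total moles n_T = 1 + 0.5X.
With p_i = (n_i/n_T)P, K_p = p_D^3 / (p_A^2).
This yields a degree-3 equation in X; solving on (0,1), X = 0.469.

X = 0.469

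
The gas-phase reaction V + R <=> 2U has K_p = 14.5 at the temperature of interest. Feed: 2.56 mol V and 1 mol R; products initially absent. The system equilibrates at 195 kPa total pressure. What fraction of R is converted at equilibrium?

Basis: 1 mol R initially; let X = conversion of R. Extent ξ = X.
Species balance: n_V = 2.56 − X; n_R = 1 − X; n_U = 2X.
Since Δν = 0, n_T = 3.56 throughout.
y_i = n_i/n_T, p_i = y_i·P. K_p = p_U^2 / (p_V p_R).
Equating to 14.5 and solving on 0 < X < 1: X = 0.875.

X = 0.875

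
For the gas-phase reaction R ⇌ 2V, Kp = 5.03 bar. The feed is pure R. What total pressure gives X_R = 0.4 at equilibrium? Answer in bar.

Take 1 mol R as basis and let X be its fractional conversion, so ξ = X.
At extent ξ: n_R = 1 − X; n_V = 2X.
Total moles n_T = 1 + X.
Kp = p_V^2 / (p_R) with p_i = (n_i/n_T)·P.
At X = 0.4: the mole-fraction product g(X) = Π y_i^ν_i = 0.7619. Since Kp = g(X)·P^{1}, P = (Kp/g)^(1/1) = (5.03/0.7619)^(1/1) = 6.6 bar.

P = 6.6 bar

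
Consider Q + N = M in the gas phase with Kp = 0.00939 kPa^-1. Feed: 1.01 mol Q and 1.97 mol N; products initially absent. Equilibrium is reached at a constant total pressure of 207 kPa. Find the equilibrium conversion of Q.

X = 0.533

Let X = conversion of Q (basis 1.01 mol Q); extent of reaction ξ = 1.01X.
Moles: n_Q = 1.01 − 1.01X; n_N = 1.97 − 1.01X; n_M = 1.01X.
n_T = Σnᵢ = 2.98 − 1.01X.
y_i = n_i/n_T, p_i = y_i·P. Kp = p_M / (p_Q p_N).
Setting this equal to 0.00939 kPa^-1 and taking the physical root (0 < X < 1) gives X = 0.533.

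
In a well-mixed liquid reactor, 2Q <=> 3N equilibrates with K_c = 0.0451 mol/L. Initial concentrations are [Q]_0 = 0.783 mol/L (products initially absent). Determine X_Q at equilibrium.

X = 0.218

Let X = conversion of Q; extent ξ = 0.783X/2 mol/L.
Concentrations: [Q] = 0.783 − 0.783X; [N] = 1.17X.
K_c = [N]^3 / ([Q]^2).
Setting equal to 0.0451 and solving for X on (0,1) gives X = 0.218.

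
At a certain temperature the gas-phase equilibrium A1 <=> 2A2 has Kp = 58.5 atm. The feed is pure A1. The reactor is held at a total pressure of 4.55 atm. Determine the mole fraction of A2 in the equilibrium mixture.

y_A2 = 0.932

Let X = conversion of A1 (basis 1 mol A1); extent of reaction ξ = X.
Moles: n_A1 = 1 − X; n_A2 = 2X.
Summing: n_T = 1 + X.
Mole fractions y_i = n_i/n_T; Kp = p_A2^2 / (p_A1) with p_i = y_i·P.
Equating to 58.5 atm and solving on 0 < X < 1: X = 0.873.
Then n_A2 = 1.75, n_T = 1.87, so y_A2 = 0.932.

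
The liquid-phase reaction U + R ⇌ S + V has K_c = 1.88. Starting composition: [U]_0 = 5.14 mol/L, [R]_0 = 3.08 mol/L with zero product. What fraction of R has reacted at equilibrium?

Let X = conversion of R; extent ξ = 3.08·X mol/L.
Concentrations: [U] = 5.14 − 3.08X; [R] = 3.08 − 3.08X; [S] = 3.08X; [V] = 3.08X.
K_c = [S] [V] / ([U] [R]).
Equating to 1.88: the physical root is X = 0.715.

X = 0.715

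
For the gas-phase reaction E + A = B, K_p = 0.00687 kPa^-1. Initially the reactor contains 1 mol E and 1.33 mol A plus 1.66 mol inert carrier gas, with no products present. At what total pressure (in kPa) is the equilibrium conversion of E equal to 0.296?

P = 219 kPa

Take 1 mol E as basis and let X be its fractional conversion, so ξ = X.
At extent ξ: n_E = 1 − X; n_A = 1.33 − X; n_B = X; n_I = 1.66 (inert).
Total moles n_T = 3.99 − X.
K_p = p_B / (p_E p_A) with p_i = (n_i/n_T)·P.
At X = 0.296: the mole-fraction product g(X) = Π y_i^ν_i = 1.502. Since K_p = g(X)·P^{-1}, P = (g/K_p)^(1/1) = (1.502/0.00687)^(1/1) = 219 kPa.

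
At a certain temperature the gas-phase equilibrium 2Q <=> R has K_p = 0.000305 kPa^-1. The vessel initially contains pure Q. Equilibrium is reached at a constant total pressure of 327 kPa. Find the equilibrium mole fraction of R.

y_R = 0.084

Basis: 1 mol Q initially; let X = conversion of Q. Extent ξ = 0.5X.
Mole table: n_Q = 1 − X; n_R = 0.5X.
Summing: n_T = 1 − 0.5X.
y_i = n_i/n_T, p_i = y_i·P. K_p = p_R / (p_Q^2).
Substituting and setting equal to 0.000305 kPa^-1 gives a polynomial in X; the root in (0,1) is X = 0.155.
Then n_R = 0.0773, n_T = 0.923, so y_R = 0.084.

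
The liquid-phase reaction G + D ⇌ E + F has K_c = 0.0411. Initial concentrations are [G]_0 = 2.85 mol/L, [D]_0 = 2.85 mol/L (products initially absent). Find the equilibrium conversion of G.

X = 0.169

Let X = conversion of G; extent ξ = 2.85·X mol/L.
Concentrations: [G] = 2.85 − 2.85X; [D] = 2.85 − 2.85X; [E] = 2.85X; [F] = 2.85X.
K_c = [E] [F] / ([G] [D]).
Equating to 0.0411: the physical root is X = 0.169.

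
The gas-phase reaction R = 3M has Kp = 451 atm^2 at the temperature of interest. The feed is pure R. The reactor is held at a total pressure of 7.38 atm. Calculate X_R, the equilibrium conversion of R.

Let X = conversion of R (basis 1 mol R); extent of reaction ξ = X.
Species balance: n_R = 1 − X; n_M = 3X.
Summing: n_T = 1 + 2X.
With p_i = (n_i/n_T)P, Kp = p_M^3 / (p_R).
Setting this equal to 451 atm^2 and taking the physical root (0 < X < 1) gives X = 0.770.

X = 0.770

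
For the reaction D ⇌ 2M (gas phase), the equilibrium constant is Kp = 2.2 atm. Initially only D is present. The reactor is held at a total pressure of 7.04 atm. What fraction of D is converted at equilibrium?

X = 0.269

Take 1 mol D as basis and let X be its fractional conversion, so ξ = X.
At extent ξ: n_D = 1 − X; n_M = 2X.
Total moles n_T = 1 + X.
With p_i = (n_i/n_T)P, Kp = p_M^2 / (p_D).
Setting this equal to 2.2 atm and taking the physical root (0 < X < 1) gives X = 0.269.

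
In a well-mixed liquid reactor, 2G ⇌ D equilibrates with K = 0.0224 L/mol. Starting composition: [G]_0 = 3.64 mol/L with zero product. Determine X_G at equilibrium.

X = 0.125

Let X = conversion of G; extent ξ = 3.64X/2 mol/L.
Concentrations: [G] = 3.64 − 3.64X; [D] = 1.82X.
K = [D] / ([G]^2).
This equals 0.0224 at X = 0.125 (the root in 0 < X < 1).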